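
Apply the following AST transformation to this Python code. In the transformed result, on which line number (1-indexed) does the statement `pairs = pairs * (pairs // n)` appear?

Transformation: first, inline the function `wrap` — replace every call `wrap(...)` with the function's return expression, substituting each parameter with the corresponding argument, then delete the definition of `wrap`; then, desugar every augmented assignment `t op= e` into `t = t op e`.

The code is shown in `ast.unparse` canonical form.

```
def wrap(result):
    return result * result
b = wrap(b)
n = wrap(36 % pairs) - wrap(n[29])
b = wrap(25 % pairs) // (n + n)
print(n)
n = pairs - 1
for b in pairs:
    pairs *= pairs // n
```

7

Transformed code:
b = b * b
n = 36 % pairs * (36 % pairs) - n[29] * n[29]
b = 25 % pairs * (25 % pairs) // (n + n)
print(n)
n = pairs - 1
for b in pairs:
    pairs = pairs * (pairs // n)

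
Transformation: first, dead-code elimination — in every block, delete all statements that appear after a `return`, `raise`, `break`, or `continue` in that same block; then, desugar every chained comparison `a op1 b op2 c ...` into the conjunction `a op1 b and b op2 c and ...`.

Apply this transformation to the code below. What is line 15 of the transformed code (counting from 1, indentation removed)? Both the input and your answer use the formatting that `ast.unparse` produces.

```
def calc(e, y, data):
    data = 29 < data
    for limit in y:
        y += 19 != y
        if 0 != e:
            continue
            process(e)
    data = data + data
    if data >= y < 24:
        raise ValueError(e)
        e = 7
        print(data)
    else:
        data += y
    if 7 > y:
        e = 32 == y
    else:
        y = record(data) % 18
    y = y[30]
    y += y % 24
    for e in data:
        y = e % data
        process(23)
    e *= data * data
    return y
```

Transformed code:
def calc(e, y, data):
    data = 29 < data
    for limit in y:
        y += 19 != y
        if 0 != e:
            continue
    data = data + data
    if data >= y and y < 24:
        raise ValueError(e)
    else:
        data += y
    if 7 > y:
        e = 32 == y
    else:
        y = record(data) % 18
    y = y[30]
    y += y % 24
    for e in data:
        y = e % data
        process(23)
    e *= data * data
    return y

y = record(data) % 18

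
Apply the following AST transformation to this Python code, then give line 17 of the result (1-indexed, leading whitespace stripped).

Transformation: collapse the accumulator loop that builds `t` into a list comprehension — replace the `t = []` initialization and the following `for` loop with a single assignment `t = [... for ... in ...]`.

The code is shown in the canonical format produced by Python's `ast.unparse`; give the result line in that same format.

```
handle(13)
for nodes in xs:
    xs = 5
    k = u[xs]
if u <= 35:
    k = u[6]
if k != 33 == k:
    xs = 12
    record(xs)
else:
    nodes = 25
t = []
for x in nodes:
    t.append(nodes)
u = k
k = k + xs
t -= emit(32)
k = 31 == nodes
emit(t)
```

emit(t)

Transformed code:
handle(13)
for nodes in xs:
    xs = 5
    k = u[xs]
if u <= 35:
    k = u[6]
if k != 33 == k:
    xs = 12
    record(xs)
else:
    nodes = 25
t = [nodes for x in nodes]
u = k
k = k + xs
t -= emit(32)
k = 31 == nodes
emit(t)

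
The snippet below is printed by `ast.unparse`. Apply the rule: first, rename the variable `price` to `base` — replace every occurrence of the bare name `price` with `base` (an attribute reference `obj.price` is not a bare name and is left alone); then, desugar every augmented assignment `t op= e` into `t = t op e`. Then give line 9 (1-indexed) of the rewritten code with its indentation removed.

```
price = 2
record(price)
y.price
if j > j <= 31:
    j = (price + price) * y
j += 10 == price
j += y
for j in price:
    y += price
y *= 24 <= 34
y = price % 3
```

y = y + base

Transformed code:
base = 2
record(base)
y.price
if j > j <= 31:
    j = (base + base) * y
j = j + (10 == base)
j = j + y
for j in base:
    y = y + base
y = y * (24 <= 34)
y = base % 3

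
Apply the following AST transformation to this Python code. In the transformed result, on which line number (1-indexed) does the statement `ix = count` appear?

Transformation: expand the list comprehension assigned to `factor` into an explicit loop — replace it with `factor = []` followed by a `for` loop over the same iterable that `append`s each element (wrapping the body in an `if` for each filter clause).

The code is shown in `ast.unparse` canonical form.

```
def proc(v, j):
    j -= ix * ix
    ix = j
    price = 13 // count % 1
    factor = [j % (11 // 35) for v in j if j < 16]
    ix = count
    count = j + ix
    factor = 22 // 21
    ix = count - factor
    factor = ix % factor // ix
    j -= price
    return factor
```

9

Transformed code:
def proc(v, j):
    j -= ix * ix
    ix = j
    price = 13 // count % 1
    factor = []
    for v in j:
        if j < 16:
            factor.append(j % (11 // 35))
    ix = count
    count = j + ix
    factor = 22 // 21
    ix = count - factor
    factor = ix % factor // ix
    j -= price
    return factor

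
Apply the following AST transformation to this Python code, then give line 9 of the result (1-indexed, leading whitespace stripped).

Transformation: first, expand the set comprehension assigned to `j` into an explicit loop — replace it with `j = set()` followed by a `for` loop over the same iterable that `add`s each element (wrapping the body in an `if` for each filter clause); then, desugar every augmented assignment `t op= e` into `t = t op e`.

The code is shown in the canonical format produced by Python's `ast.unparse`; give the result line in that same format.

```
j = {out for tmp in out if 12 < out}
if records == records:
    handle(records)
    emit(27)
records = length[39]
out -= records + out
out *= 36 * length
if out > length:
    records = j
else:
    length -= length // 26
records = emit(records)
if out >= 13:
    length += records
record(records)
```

Transformed code:
j = set()
for tmp in out:
    if 12 < out:
        j.add(out)
if records == records:
    handle(records)
    emit(27)
records = length[39]
out = out - (records + out)
out = out * (36 * length)
if out > length:
    records = j
else:
    length = length - length // 26
records = emit(records)
if out >= 13:
    length = length + records
record(records)

out = out - (records + out)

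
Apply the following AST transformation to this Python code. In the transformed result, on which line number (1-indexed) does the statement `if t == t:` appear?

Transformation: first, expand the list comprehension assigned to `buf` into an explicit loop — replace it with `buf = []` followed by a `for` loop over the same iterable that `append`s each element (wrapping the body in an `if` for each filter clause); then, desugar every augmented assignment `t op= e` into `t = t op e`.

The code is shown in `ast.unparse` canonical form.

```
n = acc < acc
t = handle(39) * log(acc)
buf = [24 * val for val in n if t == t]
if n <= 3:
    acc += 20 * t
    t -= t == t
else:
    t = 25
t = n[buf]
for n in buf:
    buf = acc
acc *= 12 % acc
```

Transformed code:
n = acc < acc
t = handle(39) * log(acc)
buf = []
for val in n:
    if t == t:
        buf.append(24 * val)
if n <= 3:
    acc = acc + 20 * t
    t = t - (t == t)
else:
    t = 25
t = n[buf]
for n in buf:
    buf = acc
acc = acc * (12 % acc)

5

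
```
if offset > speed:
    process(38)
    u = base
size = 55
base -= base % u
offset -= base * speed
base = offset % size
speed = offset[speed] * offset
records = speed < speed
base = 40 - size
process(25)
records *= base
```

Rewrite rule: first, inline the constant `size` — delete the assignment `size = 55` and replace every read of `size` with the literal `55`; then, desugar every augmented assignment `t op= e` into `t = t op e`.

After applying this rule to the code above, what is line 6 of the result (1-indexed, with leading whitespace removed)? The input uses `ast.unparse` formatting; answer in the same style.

base = offset % 55

Transformed code:
if offset > speed:
    process(38)
    u = base
base = base - base % u
offset = offset - base * speed
base = offset % 55
speed = offset[speed] * offset
records = speed < speed
base = 40 - 55
process(25)
records = records * base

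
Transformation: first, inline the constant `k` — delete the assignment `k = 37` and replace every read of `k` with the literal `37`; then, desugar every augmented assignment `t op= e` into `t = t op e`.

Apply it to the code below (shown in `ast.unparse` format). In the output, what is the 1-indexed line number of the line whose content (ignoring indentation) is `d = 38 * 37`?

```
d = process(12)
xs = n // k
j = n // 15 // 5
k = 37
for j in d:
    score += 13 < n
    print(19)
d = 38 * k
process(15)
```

Transformed code:
d = process(12)
xs = n // 37
j = n // 15 // 5
for j in d:
    score = score + (13 < n)
    print(19)
d = 38 * 37
process(15)

7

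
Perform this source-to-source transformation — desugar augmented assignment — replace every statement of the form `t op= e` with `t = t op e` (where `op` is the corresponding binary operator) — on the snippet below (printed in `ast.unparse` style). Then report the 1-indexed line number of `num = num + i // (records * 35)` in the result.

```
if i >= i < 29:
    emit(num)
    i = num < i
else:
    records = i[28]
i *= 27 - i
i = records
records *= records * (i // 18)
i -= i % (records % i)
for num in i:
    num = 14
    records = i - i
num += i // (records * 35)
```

Transformed code:
if i >= i < 29:
    emit(num)
    i = num < i
else:
    records = i[28]
i = i * (27 - i)
i = records
records = records * (records * (i // 18))
i = i - i % (records % i)
for num in i:
    num = 14
    records = i - i
num = num + i // (records * 35)

13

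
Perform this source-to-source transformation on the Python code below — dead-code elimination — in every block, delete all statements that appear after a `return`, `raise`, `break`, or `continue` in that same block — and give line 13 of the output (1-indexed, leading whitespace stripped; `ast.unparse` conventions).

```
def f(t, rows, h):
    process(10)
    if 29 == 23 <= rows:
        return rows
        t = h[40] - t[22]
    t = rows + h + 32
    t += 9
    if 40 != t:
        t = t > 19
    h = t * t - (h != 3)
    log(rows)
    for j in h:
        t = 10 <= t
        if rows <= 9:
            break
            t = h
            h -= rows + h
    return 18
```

Transformed code:
def f(t, rows, h):
    process(10)
    if 29 == 23 <= rows:
        return rows
    t = rows + h + 32
    t += 9
    if 40 != t:
        t = t > 19
    h = t * t - (h != 3)
    log(rows)
    for j in h:
        t = 10 <= t
        if rows <= 9:
            break
    return 18

if rows <= 9:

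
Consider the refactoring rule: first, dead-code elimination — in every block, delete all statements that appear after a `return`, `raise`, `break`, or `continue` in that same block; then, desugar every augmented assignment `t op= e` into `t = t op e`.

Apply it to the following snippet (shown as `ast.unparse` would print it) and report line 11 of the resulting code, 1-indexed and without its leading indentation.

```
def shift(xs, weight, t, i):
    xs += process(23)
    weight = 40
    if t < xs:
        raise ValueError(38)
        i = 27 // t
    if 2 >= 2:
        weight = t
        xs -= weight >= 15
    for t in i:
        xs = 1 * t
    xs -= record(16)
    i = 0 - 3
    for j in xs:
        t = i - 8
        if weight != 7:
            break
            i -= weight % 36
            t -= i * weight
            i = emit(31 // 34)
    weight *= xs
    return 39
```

xs = xs - record(16)

Transformed code:
def shift(xs, weight, t, i):
    xs = xs + process(23)
    weight = 40
    if t < xs:
        raise ValueError(38)
    if 2 >= 2:
        weight = t
        xs = xs - (weight >= 15)
    for t in i:
        xs = 1 * t
    xs = xs - record(16)
    i = 0 - 3
    for j in xs:
        t = i - 8
        if weight != 7:
            break
    weight = weight * xs
    return 39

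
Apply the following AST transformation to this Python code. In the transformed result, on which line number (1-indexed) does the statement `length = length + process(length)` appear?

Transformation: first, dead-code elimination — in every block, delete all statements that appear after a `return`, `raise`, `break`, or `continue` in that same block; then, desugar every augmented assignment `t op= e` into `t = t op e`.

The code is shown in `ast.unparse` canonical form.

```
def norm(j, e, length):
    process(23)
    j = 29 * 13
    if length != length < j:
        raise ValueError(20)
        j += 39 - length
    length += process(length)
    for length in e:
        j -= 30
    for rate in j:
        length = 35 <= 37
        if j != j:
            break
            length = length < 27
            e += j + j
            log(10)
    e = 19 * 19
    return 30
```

6

Transformed code:
def norm(j, e, length):
    process(23)
    j = 29 * 13
    if length != length < j:
        raise ValueError(20)
    length = length + process(length)
    for length in e:
        j = j - 30
    for rate in j:
        length = 35 <= 37
        if j != j:
            break
    e = 19 * 19
    return 30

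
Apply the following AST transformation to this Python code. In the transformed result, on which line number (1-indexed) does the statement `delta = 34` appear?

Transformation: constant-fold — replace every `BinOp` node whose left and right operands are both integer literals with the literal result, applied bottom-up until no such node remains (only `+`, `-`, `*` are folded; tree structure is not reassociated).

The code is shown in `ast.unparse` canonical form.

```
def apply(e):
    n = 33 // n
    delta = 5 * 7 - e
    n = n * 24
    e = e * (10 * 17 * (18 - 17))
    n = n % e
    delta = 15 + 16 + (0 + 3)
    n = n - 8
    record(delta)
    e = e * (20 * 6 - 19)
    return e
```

7

Transformed code:
def apply(e):
    n = 33 // n
    delta = 35 - e
    n = n * 24
    e = e * 170
    n = n % e
    delta = 34
    n = n - 8
    record(delta)
    e = e * 101
    return e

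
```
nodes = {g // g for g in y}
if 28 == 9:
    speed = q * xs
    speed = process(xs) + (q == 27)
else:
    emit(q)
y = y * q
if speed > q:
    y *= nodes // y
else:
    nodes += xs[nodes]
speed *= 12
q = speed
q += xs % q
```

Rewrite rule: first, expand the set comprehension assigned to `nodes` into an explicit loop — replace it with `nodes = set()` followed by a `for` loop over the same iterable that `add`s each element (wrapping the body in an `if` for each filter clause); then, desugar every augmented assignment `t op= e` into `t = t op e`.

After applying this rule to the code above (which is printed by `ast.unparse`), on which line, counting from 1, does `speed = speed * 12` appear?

14

Transformed code:
nodes = set()
for g in y:
    nodes.add(g // g)
if 28 == 9:
    speed = q * xs
    speed = process(xs) + (q == 27)
else:
    emit(q)
y = y * q
if speed > q:
    y = y * (nodes // y)
else:
    nodes = nodes + xs[nodes]
speed = speed * 12
q = speed
q = q + xs % q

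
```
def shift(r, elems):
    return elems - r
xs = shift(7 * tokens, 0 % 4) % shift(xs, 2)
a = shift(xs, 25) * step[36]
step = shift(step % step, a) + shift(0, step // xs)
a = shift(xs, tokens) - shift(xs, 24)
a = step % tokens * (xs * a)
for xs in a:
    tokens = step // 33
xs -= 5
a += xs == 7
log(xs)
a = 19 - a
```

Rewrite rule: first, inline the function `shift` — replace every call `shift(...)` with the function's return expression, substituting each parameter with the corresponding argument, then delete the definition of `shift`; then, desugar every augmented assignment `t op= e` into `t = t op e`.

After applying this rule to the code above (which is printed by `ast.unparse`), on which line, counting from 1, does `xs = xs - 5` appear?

8

Transformed code:
xs = (0 % 4 - 7 * tokens) % (2 - xs)
a = (25 - xs) * step[36]
step = a - step % step + (step // xs - 0)
a = tokens - xs - (24 - xs)
a = step % tokens * (xs * a)
for xs in a:
    tokens = step // 33
xs = xs - 5
a = a + (xs == 7)
log(xs)
a = 19 - a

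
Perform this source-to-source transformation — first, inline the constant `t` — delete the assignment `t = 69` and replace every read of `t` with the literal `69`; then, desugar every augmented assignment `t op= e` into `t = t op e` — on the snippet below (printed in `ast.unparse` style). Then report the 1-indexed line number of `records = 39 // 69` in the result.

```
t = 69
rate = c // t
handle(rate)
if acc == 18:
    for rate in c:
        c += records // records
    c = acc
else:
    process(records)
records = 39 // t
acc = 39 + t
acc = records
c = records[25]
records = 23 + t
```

Transformed code:
rate = c // 69
handle(rate)
if acc == 18:
    for rate in c:
        c = c + records // records
    c = acc
else:
    process(records)
records = 39 // 69
acc = 39 + 69
acc = records
c = records[25]
records = 23 + 69

9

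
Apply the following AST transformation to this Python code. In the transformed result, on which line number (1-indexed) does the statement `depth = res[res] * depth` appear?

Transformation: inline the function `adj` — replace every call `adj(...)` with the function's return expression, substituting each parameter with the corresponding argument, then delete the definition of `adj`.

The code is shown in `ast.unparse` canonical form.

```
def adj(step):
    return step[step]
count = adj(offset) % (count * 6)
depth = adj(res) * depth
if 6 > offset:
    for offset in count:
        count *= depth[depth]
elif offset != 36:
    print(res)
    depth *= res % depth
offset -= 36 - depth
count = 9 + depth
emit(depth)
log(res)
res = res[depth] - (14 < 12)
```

2

Transformed code:
count = offset[offset] % (count * 6)
depth = res[res] * depth
if 6 > offset:
    for offset in count:
        count *= depth[depth]
elif offset != 36:
    print(res)
    depth *= res % depth
offset -= 36 - depth
count = 9 + depth
emit(depth)
log(res)
res = res[depth] - (14 < 12)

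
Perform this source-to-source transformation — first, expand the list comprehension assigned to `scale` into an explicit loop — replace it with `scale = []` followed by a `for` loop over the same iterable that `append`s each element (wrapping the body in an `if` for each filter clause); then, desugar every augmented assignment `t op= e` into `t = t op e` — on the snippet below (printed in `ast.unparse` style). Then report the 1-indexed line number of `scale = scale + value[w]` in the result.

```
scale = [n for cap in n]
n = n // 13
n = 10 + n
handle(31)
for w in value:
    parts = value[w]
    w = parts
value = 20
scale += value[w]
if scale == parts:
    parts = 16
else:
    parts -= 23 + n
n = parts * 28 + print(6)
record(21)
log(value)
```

Transformed code:
scale = []
for cap in n:
    scale.append(n)
n = n // 13
n = 10 + n
handle(31)
for w in value:
    parts = value[w]
    w = parts
value = 20
scale = scale + value[w]
if scale == parts:
    parts = 16
else:
    parts = parts - (23 + n)
n = parts * 28 + print(6)
record(21)
log(value)

11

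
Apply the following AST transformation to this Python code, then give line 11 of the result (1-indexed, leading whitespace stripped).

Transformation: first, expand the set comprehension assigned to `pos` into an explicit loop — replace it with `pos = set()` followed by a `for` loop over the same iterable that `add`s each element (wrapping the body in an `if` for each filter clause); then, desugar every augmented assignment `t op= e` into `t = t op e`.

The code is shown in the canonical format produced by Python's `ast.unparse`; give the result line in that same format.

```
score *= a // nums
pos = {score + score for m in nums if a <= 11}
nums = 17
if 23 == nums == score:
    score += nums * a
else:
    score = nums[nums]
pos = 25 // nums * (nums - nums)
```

pos = 25 // nums * (nums - nums)

Transformed code:
score = score * (a // nums)
pos = set()
for m in nums:
    if a <= 11:
        pos.add(score + score)
nums = 17
if 23 == nums == score:
    score = score + nums * a
else:
    score = nums[nums]
pos = 25 // nums * (nums - nums)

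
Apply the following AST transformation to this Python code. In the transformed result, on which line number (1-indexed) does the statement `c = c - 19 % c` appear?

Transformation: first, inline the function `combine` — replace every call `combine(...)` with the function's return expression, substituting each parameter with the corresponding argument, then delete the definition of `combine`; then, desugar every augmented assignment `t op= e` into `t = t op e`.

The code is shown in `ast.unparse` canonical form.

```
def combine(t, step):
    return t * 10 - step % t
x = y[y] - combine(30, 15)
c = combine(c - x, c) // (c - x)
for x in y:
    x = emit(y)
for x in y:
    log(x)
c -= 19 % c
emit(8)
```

7

Transformed code:
x = y[y] - (30 * 10 - 15 % 30)
c = ((c - x) * 10 - c % (c - x)) // (c - x)
for x in y:
    x = emit(y)
for x in y:
    log(x)
c = c - 19 % c
emit(8)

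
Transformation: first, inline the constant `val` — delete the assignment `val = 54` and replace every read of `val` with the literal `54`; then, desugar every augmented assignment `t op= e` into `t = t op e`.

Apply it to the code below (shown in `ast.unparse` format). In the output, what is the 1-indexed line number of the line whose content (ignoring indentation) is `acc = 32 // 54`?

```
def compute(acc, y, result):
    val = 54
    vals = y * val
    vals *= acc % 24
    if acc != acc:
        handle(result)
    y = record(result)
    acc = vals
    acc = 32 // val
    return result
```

Transformed code:
def compute(acc, y, result):
    vals = y * 54
    vals = vals * (acc % 24)
    if acc != acc:
        handle(result)
    y = record(result)
    acc = vals
    acc = 32 // 54
    return result

8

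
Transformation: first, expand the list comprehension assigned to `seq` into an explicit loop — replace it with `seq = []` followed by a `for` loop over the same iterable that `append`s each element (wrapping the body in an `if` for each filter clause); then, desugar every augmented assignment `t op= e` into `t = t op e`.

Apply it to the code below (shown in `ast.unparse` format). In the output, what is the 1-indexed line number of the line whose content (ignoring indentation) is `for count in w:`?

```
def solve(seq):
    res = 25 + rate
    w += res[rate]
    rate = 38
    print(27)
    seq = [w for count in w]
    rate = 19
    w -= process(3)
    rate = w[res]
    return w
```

7

Transformed code:
def solve(seq):
    res = 25 + rate
    w = w + res[rate]
    rate = 38
    print(27)
    seq = []
    for count in w:
        seq.append(w)
    rate = 19
    w = w - process(3)
    rate = w[res]
    return w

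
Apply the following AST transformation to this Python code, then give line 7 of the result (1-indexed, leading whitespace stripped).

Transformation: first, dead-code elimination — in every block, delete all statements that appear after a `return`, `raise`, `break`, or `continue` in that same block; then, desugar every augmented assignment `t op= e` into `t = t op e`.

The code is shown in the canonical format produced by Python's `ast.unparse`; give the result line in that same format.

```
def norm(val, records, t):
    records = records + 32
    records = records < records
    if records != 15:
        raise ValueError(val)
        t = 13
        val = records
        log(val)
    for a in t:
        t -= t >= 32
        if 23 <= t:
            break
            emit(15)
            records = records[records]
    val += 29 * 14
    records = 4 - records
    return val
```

t = t - (t >= 32)

Transformed code:
def norm(val, records, t):
    records = records + 32
    records = records < records
    if records != 15:
        raise ValueError(val)
    for a in t:
        t = t - (t >= 32)
        if 23 <= t:
            break
    val = val + 29 * 14
    records = 4 - records
    return val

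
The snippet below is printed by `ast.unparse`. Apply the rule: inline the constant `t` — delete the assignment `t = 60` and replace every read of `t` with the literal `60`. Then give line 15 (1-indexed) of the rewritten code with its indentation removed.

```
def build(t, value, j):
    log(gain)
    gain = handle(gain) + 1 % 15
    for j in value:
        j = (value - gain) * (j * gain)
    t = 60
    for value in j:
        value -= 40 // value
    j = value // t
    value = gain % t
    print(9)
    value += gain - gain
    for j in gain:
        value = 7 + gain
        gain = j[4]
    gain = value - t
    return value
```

Transformed code:
def build(t, value, j):
    log(gain)
    gain = handle(gain) + 1 % 15
    for j in value:
        j = (value - gain) * (j * gain)
    for value in j:
        value -= 40 // value
    j = value // 60
    value = gain % 60
    print(9)
    value += gain - gain
    for j in gain:
        value = 7 + gain
        gain = j[4]
    gain = value - 60
    return value

gain = value - 60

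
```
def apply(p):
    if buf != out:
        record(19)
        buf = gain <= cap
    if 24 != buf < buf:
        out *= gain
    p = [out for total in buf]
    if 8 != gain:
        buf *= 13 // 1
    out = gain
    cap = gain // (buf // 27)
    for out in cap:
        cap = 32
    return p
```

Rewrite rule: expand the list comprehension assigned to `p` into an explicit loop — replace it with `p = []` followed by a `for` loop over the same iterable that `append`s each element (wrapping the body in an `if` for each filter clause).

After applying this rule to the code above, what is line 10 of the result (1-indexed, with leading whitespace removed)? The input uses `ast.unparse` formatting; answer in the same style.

Transformed code:
def apply(p):
    if buf != out:
        record(19)
        buf = gain <= cap
    if 24 != buf < buf:
        out *= gain
    p = []
    for total in buf:
        p.append(out)
    if 8 != gain:
        buf *= 13 // 1
    out = gain
    cap = gain // (buf // 27)
    for out in cap:
        cap = 32
    return p

if 8 != gain:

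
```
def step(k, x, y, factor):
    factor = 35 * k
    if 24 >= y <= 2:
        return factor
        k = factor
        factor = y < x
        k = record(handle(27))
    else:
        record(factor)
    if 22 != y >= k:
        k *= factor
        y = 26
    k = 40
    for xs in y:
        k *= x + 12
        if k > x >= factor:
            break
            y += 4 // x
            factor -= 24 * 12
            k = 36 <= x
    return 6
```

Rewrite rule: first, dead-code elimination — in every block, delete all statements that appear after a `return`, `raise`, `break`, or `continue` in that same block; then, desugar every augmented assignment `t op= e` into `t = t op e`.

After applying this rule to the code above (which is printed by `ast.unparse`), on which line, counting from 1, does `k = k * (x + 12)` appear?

12

Transformed code:
def step(k, x, y, factor):
    factor = 35 * k
    if 24 >= y <= 2:
        return factor
    else:
        record(factor)
    if 22 != y >= k:
        k = k * factor
        y = 26
    k = 40
    for xs in y:
        k = k * (x + 12)
        if k > x >= factor:
            break
    return 6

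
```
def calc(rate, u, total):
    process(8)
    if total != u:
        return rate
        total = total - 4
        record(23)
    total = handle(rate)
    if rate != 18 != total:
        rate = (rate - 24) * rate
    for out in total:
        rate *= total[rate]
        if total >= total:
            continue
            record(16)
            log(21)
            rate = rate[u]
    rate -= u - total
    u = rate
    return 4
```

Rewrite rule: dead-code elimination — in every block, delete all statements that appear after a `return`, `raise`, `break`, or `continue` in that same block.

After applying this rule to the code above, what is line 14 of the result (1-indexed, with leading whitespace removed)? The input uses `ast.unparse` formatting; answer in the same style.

Transformed code:
def calc(rate, u, total):
    process(8)
    if total != u:
        return rate
    total = handle(rate)
    if rate != 18 != total:
        rate = (rate - 24) * rate
    for out in total:
        rate *= total[rate]
        if total >= total:
            continue
    rate -= u - total
    u = rate
    return 4

return 4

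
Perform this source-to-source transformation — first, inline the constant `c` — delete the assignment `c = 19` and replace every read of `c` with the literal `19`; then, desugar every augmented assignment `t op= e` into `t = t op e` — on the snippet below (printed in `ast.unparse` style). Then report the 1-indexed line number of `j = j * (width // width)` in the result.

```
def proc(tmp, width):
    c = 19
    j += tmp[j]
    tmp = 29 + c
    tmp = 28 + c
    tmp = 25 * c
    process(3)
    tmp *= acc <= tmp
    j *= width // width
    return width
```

8

Transformed code:
def proc(tmp, width):
    j = j + tmp[j]
    tmp = 29 + 19
    tmp = 28 + 19
    tmp = 25 * 19
    process(3)
    tmp = tmp * (acc <= tmp)
    j = j * (width // width)
    return width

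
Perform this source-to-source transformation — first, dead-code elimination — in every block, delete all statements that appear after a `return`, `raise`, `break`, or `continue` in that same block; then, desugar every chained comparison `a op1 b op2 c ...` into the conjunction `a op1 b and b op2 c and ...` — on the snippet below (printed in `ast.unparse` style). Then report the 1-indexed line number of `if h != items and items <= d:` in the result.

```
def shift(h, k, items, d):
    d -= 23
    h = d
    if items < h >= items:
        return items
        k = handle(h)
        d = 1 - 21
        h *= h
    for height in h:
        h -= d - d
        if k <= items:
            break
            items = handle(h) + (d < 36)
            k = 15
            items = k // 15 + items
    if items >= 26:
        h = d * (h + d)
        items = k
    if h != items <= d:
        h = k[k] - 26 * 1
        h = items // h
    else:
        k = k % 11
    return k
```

13

Transformed code:
def shift(h, k, items, d):
    d -= 23
    h = d
    if items < h and h >= items:
        return items
    for height in h:
        h -= d - d
        if k <= items:
            break
    if items >= 26:
        h = d * (h + d)
        items = k
    if h != items and items <= d:
        h = k[k] - 26 * 1
        h = items // h
    else:
        k = k % 11
    return k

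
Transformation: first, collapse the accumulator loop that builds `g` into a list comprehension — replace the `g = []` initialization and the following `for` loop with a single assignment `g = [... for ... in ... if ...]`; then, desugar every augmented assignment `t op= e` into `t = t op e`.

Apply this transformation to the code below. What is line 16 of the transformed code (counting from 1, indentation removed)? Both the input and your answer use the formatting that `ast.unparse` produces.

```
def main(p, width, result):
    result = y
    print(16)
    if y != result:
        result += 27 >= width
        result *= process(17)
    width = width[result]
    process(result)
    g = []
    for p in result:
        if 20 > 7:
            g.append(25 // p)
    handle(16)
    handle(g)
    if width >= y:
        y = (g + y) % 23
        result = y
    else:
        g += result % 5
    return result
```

g = g + result % 5

Transformed code:
def main(p, width, result):
    result = y
    print(16)
    if y != result:
        result = result + (27 >= width)
        result = result * process(17)
    width = width[result]
    process(result)
    g = [25 // p for p in result if 20 > 7]
    handle(16)
    handle(g)
    if width >= y:
        y = (g + y) % 23
        result = y
    else:
        g = g + result % 5
    return result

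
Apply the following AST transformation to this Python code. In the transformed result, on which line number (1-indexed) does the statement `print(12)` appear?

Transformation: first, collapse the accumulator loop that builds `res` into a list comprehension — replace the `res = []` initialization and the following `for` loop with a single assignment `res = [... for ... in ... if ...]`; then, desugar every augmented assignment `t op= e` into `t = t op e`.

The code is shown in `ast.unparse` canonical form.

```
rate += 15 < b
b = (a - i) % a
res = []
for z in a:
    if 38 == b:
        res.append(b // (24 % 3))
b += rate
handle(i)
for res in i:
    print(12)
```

Transformed code:
rate = rate + (15 < b)
b = (a - i) % a
res = [b // (24 % 3) for z in a if 38 == b]
b = b + rate
handle(i)
for res in i:
    print(12)

7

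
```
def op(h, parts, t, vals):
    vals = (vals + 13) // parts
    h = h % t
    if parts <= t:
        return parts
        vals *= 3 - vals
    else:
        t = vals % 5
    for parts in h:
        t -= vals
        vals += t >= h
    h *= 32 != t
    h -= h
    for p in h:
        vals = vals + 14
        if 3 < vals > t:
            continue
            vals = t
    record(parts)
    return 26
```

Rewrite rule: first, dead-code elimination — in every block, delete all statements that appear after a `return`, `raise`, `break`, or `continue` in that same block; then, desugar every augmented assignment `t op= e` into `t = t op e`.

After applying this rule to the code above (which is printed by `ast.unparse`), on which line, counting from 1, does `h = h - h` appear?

12

Transformed code:
def op(h, parts, t, vals):
    vals = (vals + 13) // parts
    h = h % t
    if parts <= t:
        return parts
    else:
        t = vals % 5
    for parts in h:
        t = t - vals
        vals = vals + (t >= h)
    h = h * (32 != t)
    h = h - h
    for p in h:
        vals = vals + 14
        if 3 < vals > t:
            continue
    record(parts)
    return 26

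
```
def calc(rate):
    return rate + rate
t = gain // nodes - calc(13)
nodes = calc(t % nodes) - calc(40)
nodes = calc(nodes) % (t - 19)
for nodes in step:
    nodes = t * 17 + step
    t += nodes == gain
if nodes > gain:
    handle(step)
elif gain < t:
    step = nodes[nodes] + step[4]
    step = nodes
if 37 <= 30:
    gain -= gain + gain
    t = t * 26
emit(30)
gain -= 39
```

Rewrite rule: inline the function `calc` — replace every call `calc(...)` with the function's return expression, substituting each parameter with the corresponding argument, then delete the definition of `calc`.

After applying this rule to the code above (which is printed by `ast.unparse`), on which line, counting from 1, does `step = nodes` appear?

Transformed code:
t = gain // nodes - (13 + 13)
nodes = t % nodes + t % nodes - (40 + 40)
nodes = (nodes + nodes) % (t - 19)
for nodes in step:
    nodes = t * 17 + step
    t += nodes == gain
if nodes > gain:
    handle(step)
elif gain < t:
    step = nodes[nodes] + step[4]
    step = nodes
if 37 <= 30:
    gain -= gain + gain
    t = t * 26
emit(30)
gain -= 39

11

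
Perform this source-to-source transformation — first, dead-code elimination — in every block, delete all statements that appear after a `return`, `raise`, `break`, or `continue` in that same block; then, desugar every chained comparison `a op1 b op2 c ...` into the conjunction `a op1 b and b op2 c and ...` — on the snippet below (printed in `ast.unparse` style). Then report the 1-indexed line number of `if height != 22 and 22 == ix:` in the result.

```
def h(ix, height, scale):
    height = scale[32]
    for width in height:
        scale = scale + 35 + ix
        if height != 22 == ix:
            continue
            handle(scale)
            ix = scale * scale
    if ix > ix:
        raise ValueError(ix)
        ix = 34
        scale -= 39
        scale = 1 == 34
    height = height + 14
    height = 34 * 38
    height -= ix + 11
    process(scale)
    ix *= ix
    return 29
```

Transformed code:
def h(ix, height, scale):
    height = scale[32]
    for width in height:
        scale = scale + 35 + ix
        if height != 22 and 22 == ix:
            continue
    if ix > ix:
        raise ValueError(ix)
    height = height + 14
    height = 34 * 38
    height -= ix + 11
    process(scale)
    ix *= ix
    return 29

5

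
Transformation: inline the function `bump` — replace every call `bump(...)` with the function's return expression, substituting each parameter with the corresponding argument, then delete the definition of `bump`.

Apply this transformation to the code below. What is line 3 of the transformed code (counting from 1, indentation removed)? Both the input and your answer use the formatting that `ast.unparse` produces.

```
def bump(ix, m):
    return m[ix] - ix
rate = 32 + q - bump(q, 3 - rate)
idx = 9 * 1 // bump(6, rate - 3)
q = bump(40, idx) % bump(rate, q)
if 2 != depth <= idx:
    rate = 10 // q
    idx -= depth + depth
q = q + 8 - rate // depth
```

q = (idx[40] - 40) % (q[rate] - rate)

Transformed code:
rate = 32 + q - ((3 - rate)[q] - q)
idx = 9 * 1 // ((rate - 3)[6] - 6)
q = (idx[40] - 40) % (q[rate] - rate)
if 2 != depth <= idx:
    rate = 10 // q
    idx -= depth + depth
q = q + 8 - rate // depth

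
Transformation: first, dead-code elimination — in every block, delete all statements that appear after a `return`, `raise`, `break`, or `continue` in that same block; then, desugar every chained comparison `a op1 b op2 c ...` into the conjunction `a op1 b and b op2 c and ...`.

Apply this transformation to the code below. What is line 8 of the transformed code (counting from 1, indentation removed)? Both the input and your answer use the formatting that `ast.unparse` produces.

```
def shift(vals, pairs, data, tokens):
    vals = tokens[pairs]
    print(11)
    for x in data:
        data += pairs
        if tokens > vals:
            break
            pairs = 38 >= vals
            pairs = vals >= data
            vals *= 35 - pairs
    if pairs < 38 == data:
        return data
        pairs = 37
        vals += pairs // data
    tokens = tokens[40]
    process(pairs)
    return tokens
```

Transformed code:
def shift(vals, pairs, data, tokens):
    vals = tokens[pairs]
    print(11)
    for x in data:
        data += pairs
        if tokens > vals:
            break
    if pairs < 38 and 38 == data:
        return data
    tokens = tokens[40]
    process(pairs)
    return tokens

if pairs < 38 and 38 == data:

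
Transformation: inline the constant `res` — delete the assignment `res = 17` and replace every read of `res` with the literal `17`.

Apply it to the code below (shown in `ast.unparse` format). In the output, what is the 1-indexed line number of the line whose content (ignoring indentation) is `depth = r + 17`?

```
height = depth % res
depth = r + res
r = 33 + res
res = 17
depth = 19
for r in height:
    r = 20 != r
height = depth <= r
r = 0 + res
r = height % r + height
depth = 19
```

2

Transformed code:
height = depth % 17
depth = r + 17
r = 33 + 17
depth = 19
for r in height:
    r = 20 != r
height = depth <= r
r = 0 + 17
r = height % r + height
depth = 19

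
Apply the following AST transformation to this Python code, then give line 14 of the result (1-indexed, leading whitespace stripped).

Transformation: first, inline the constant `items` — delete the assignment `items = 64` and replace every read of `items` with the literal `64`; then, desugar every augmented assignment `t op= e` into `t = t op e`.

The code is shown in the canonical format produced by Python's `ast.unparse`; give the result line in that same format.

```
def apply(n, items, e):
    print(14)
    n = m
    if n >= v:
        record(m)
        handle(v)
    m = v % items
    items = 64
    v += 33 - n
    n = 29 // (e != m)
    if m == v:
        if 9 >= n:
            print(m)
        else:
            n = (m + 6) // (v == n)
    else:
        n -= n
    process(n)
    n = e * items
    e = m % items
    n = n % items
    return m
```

n = (m + 6) // (v == n)

Transformed code:
def apply(n, items, e):
    print(14)
    n = m
    if n >= v:
        record(m)
        handle(v)
    m = v % 64
    v = v + (33 - n)
    n = 29 // (e != m)
    if m == v:
        if 9 >= n:
            print(m)
        else:
            n = (m + 6) // (v == n)
    else:
        n = n - n
    process(n)
    n = e * 64
    e = m % 64
    n = n % 64
    return m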